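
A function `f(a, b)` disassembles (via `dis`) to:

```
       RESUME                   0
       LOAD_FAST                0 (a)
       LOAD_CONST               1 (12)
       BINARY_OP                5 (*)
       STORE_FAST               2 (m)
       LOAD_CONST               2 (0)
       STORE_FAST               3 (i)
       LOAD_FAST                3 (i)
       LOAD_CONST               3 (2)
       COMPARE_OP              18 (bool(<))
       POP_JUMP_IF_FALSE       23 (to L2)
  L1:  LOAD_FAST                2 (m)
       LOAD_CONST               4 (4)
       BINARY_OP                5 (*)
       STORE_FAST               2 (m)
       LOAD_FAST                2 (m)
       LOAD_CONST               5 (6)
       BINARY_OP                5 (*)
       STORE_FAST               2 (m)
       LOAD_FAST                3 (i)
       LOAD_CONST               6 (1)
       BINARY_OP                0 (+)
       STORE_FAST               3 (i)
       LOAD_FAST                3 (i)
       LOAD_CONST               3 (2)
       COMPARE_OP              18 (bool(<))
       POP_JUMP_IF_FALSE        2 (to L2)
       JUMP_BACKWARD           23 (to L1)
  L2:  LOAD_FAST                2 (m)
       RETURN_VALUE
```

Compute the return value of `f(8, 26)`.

55296

LOAD_FAST a → push 8. Stack: [8]
LOAD_CONST → push 12. Stack: [8, 12]
BINARY_OP * → 8 * 12 = 96. Stack: [96]
STORE_FAST m → m=96. Stack: []
LOAD_CONST → push 0. Stack: [0]
STORE_FAST i → i=0. Stack: []
LOAD_FAST i → push 0. Stack: [0]
LOAD_CONST → push 2. Stack: [0, 2]
COMPARE_OP bool(<) → 0 vs 2 = True. Stack: [True]
POP_JUMP_IF_FALSE → pop True; no jump. Stack: []
LOAD_FAST m → push 96. Stack: [96]
LOAD_CONST → push 4. Stack: [96, 4]
BINARY_OP * → 96 * 4 = 384. Stack: [384]
STORE_FAST m → m=384. Stack: []
LOAD_FAST m → push 384. Stack: [384]
LOAD_CONST → push 6. Stack: [384, 6]
BINARY_OP * → 384 * 6 = 2304. Stack: [2304]
STORE_FAST m → m=2304. Stack: []
LOAD_FAST i → push 0. Stack: [0]
LOAD_CONST → push 1. Stack: [0, 1]
BINARY_OP + → 0 + 1 = 1. Stack: [1]
STORE_FAST i → i=1. Stack: []
LOAD_FAST i → push 1. Stack: [1]
LOAD_CONST → push 2. Stack: [1, 2]
COMPARE_OP bool(<) → 1 vs 2 = True. Stack: [True]
POP_JUMP_IF_FALSE → pop True; no jump. Stack: []
LOAD_FAST m → push 2304. Stack: [2304]
LOAD_CONST → push 4. Stack: [2304, 4]
BINARY_OP * → 2304 * 4 = 9216. Stack: [9216]
STORE_FAST m → m=9216. Stack: []
LOAD_FAST m → push 9216. Stack: [9216]
LOAD_CONST → push 6. Stack: [9216, 6]
BINARY_OP * → 9216 * 6 = 55296. Stack: [55296]
STORE_FAST m → m=55296. Stack: []
LOAD_FAST i → push 1. Stack: [1]
LOAD_CONST → push 1. Stack: [1, 1]
BINARY_OP + → 1 + 1 = 2. Stack: [2]
STORE_FAST i → i=2. Stack: []
LOAD_FAST i → push 2. Stack: [2]
LOAD_CONST → push 2. Stack: [2, 2]
COMPARE_OP bool(<) → 2 vs 2 = False. Stack: [False]
POP_JUMP_IF_FALSE → pop False; jump. Stack: []
LOAD_FAST m → push 55296. Stack: [55296]
RETURN_VALUE → return 55296.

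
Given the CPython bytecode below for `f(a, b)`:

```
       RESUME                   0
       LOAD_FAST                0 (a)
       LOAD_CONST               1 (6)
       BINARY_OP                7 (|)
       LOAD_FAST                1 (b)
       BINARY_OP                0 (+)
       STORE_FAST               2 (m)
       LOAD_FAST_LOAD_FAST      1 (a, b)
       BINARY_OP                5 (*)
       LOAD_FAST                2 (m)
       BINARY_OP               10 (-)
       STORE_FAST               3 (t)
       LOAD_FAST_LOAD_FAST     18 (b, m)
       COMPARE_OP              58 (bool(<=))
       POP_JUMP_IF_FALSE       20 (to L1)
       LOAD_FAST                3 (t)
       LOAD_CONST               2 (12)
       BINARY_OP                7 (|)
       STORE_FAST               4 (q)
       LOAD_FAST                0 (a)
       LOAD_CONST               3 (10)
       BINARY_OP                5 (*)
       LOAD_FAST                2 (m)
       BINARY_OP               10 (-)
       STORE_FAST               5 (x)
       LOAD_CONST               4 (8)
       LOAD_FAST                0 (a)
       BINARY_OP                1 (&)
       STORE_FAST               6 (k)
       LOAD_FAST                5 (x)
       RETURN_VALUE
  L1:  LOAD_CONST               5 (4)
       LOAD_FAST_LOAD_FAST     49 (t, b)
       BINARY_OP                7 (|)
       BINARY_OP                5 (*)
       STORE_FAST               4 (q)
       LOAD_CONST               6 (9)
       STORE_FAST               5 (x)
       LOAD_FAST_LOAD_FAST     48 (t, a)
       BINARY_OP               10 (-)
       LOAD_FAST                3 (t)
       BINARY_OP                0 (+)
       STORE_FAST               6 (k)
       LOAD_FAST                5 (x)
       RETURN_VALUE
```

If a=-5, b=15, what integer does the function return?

9

LOAD_FAST a → push -5. Stack: [-5]
LOAD_CONST → push 6. Stack: [-5, 6]
BINARY_OP | → -5 | 6 = -1. Stack: [-1]
LOAD_FAST b → push 15. Stack: [-1, 15]
BINARY_OP + → -1 + 15 = 14. Stack: [14]
STORE_FAST m → m=14. Stack: []
LOAD_FAST_LOAD_FAST a,b → push -5,15. Stack: [-5, 15]
BINARY_OP * → -5 * 15 = -75. Stack: [-75]
LOAD_FAST m → push 14. Stack: [-75, 14]
BINARY_OP - → -75 - 14 = -89. Stack: [-89]
STORE_FAST t → t=-89. Stack: []
LOAD_FAST_LOAD_FAST b,m → push 15,14. Stack: [15, 14]
COMPARE_OP bool(<=) → 15 vs 14 = False. Stack: [False]
POP_JUMP_IF_FALSE → pop False; jump. Stack: []
LOAD_CONST → push 4. Stack: [4]
LOAD_FAST_LOAD_FAST t,b → push -89,15. Stack: [4, -89, 15]
BINARY_OP | → -89 | 15 = -81. Stack: [4, -81]
BINARY_OP * → 4 * -81 = -324. Stack: [-324]
STORE_FAST q → q=-324. Stack: []
LOAD_CONST → push 9. Stack: [9]
STORE_FAST x → x=9. Stack: []
LOAD_FAST_LOAD_FAST t,a → push -89,-5. Stack: [-89, -5]
BINARY_OP - → -89 - -5 = -84. Stack: [-84]
LOAD_FAST t → push -89. Stack: [-84, -89]
BINARY_OP + → -84 + -89 = -173. Stack: [-173]
STORE_FAST k → k=-173. Stack: []
LOAD_FAST x → push 9. Stack: [9]
RETURN_VALUE → return 9.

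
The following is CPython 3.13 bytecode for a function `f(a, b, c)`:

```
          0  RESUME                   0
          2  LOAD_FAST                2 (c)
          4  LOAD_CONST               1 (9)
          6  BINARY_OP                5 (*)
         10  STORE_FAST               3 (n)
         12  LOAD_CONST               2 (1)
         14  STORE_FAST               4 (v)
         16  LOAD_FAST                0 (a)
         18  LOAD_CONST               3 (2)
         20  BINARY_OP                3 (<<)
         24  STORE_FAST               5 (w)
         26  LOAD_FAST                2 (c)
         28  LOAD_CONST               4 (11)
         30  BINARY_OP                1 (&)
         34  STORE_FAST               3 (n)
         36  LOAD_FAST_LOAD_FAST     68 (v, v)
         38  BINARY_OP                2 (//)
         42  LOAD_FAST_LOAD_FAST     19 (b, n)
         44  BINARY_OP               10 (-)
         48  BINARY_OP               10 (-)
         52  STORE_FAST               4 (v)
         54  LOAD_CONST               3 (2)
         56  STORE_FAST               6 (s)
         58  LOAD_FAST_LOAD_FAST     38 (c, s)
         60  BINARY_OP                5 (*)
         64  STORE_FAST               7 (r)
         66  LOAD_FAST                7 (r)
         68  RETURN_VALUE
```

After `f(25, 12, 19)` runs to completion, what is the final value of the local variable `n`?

LOAD_FAST c → push 19. Stack: [19]
LOAD_CONST → push 9. Stack: [19, 9]
BINARY_OP * → 19 * 9 = 171. Stack: [171]
STORE_FAST n → n=171. Stack: []
LOAD_CONST → push 1. Stack: [1]
STORE_FAST v → v=1. Stack: []
LOAD_FAST a → push 25. Stack: [25]
LOAD_CONST → push 2. Stack: [25, 2]
BINARY_OP << → 25 << 2 = 100. Stack: [100]
STORE_FAST w → w=100. Stack: []
LOAD_FAST c → push 19. Stack: [19]
LOAD_CONST → push 11. Stack: [19, 11]
BINARY_OP & → 19 & 11 = 3. Stack: [3]
STORE_FAST n → n=3. Stack: []
LOAD_FAST_LOAD_FAST v,v → push 1,1. Stack: [1, 1]
BINARY_OP // → 1 // 1 = 1. Stack: [1]
LOAD_FAST_LOAD_FAST b,n → push 12,3. Stack: [1, 12, 3]
BINARY_OP - → 12 - 3 = 9. Stack: [1, 9]
BINARY_OP - → 1 - 9 = -8. Stack: [-8]
STORE_FAST v → v=-8. Stack: []
LOAD_CONST → push 2. Stack: [2]
STORE_FAST s → s=2. Stack: []
LOAD_FAST_LOAD_FAST c,s → push 19,2. Stack: [19, 2]
BINARY_OP * → 19 * 2 = 38. Stack: [38]
STORE_FAST r → r=38. Stack: []
LOAD_FAST r → push 38. Stack: [38]
RETURN_VALUE → return 38.

3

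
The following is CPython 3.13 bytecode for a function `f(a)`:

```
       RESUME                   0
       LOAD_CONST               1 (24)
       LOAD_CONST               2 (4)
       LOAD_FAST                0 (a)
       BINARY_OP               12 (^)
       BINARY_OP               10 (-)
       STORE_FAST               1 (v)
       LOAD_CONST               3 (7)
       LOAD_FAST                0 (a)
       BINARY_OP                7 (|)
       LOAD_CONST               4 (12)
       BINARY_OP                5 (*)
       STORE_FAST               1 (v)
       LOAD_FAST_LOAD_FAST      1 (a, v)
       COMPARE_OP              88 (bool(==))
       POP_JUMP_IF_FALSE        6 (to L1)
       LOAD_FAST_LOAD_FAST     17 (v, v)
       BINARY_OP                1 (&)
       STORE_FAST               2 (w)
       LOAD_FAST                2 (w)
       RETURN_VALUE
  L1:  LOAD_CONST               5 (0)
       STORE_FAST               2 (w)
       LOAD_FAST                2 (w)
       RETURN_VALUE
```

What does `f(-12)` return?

0

LOAD_CONST → push 24. Stack: [24]
LOAD_CONST → push 4. Stack: [24, 4]
LOAD_FAST a → push -12. Stack: [24, 4, -12]
BINARY_OP ^ → 4 ^ -12 = -16. Stack: [24, -16]
BINARY_OP - → 24 - -16 = 40. Stack: [40]
STORE_FAST v → v=40. Stack: []
LOAD_CONST → push 7. Stack: [7]
LOAD_FAST a → push -12. Stack: [7, -12]
BINARY_OP | → 7 | -12 = -9. Stack: [-9]
LOAD_CONST → push 12. Stack: [-9, 12]
BINARY_OP * → -9 * 12 = -108. Stack: [-108]
STORE_FAST v → v=-108. Stack: []
LOAD_FAST_LOAD_FAST a,v → push -12,-108. Stack: [-12, -108]
COMPARE_OP bool(==) → -12 vs -108 = False. Stack: [False]
POP_JUMP_IF_FALSE → pop False; jump. Stack: []
LOAD_CONST → push 0. Stack: [0]
STORE_FAST w → w=0. Stack: []
LOAD_FAST w → push 0. Stack: [0]
RETURN_VALUE → return 0.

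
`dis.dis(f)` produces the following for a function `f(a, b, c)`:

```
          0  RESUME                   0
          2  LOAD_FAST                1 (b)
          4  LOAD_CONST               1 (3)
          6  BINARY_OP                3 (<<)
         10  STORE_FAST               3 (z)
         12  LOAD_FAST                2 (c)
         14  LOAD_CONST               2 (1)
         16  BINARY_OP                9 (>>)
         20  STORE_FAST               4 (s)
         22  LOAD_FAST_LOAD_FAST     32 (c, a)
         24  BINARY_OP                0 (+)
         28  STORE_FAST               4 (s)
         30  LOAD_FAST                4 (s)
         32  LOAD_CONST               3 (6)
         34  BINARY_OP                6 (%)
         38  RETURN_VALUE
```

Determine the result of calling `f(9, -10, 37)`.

LOAD_FAST b → push -10. Stack: [-10]
LOAD_CONST → push 3. Stack: [-10, 3]
BINARY_OP << → -10 << 3 = -80. Stack: [-80]
STORE_FAST z → z=-80. Stack: []
LOAD_FAST c → push 37. Stack: [37]
LOAD_CONST → push 1. Stack: [37, 1]
BINARY_OP >> → 37 >> 1 = 18. Stack: [18]
STORE_FAST s → s=18. Stack: []
LOAD_FAST_LOAD_FAST c,a → push 37,9. Stack: [37, 9]
BINARY_OP + → 37 + 9 = 46. Stack: [46]
STORE_FAST s → s=46. Stack: []
LOAD_FAST s → push 46. Stack: [46]
LOAD_CONST → push 6. Stack: [46, 6]
BINARY_OP % → 46 % 6 = 4. Stack: [4]
RETURN_VALUE → return 4.

4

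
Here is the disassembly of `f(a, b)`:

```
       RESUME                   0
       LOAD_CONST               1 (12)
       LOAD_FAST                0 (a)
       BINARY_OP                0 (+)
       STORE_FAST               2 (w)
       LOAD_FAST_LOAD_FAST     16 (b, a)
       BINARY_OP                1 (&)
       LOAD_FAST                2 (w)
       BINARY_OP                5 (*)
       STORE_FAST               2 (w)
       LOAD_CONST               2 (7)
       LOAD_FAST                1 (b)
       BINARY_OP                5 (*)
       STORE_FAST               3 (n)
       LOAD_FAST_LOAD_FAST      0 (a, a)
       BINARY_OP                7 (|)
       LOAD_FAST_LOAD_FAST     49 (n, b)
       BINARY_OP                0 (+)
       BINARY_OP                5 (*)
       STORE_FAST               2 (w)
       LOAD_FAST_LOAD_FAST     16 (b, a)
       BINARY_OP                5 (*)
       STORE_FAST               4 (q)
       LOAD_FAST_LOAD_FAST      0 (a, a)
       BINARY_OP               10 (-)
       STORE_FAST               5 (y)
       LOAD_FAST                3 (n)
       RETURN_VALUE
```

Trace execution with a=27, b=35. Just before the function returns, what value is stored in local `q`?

945

LOAD_CONST → push 12. Stack: [12]
LOAD_FAST a → push 27. Stack: [12, 27]
BINARY_OP + → 12 + 27 = 39. Stack: [39]
STORE_FAST w → w=39. Stack: []
LOAD_FAST_LOAD_FAST b,a → push 35,27. Stack: [35, 27]
BINARY_OP & → 35 & 27 = 3. Stack: [3]
LOAD_FAST w → push 39. Stack: [3, 39]
BINARY_OP * → 3 * 39 = 117. Stack: [117]
STORE_FAST w → w=117. Stack: []
LOAD_CONST → push 7. Stack: [7]
LOAD_FAST b → push 35. Stack: [7, 35]
BINARY_OP * → 7 * 35 = 245. Stack: [245]
STORE_FAST n → n=245. Stack: []
LOAD_FAST_LOAD_FAST a,a → push 27,27. Stack: [27, 27]
BINARY_OP | → 27 | 27 = 27. Stack: [27]
LOAD_FAST_LOAD_FAST n,b → push 245,35. Stack: [27, 245, 35]
BINARY_OP + → 245 + 35 = 280. Stack: [27, 280]
BINARY_OP * → 27 * 280 = 7560. Stack: [7560]
STORE_FAST w → w=7560. Stack: []
LOAD_FAST_LOAD_FAST b,a → push 35,27. Stack: [35, 27]
BINARY_OP * → 35 * 27 = 945. Stack: [945]
STORE_FAST q → q=945. Stack: []
LOAD_FAST_LOAD_FAST a,a → push 27,27. Stack: [27, 27]
BINARY_OP - → 27 - 27 = 0. Stack: [0]
STORE_FAST y → y=0. Stack: []
LOAD_FAST n → push 245. Stack: [245]
RETURN_VALUE → return 245.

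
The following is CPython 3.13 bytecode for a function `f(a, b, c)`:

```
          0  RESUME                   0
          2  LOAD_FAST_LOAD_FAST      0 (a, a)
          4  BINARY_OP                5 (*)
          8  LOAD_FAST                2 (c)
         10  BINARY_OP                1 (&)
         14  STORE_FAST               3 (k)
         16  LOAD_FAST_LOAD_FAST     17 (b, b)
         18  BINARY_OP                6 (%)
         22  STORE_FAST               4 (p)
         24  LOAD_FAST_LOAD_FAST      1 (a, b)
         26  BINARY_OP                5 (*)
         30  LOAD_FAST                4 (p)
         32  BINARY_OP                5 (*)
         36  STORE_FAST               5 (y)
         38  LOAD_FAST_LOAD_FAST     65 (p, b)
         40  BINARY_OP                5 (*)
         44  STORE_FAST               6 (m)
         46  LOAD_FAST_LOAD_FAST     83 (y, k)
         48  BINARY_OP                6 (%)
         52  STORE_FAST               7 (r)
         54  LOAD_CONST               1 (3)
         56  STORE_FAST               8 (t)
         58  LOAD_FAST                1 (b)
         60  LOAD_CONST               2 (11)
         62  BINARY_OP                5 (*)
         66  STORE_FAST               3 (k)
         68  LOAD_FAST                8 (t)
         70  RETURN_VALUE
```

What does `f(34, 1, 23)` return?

LOAD_FAST_LOAD_FAST a,a → push 34,34. Stack: [34, 34]
BINARY_OP * → 34 * 34 = 1156. Stack: [1156]
LOAD_FAST c → push 23. Stack: [1156, 23]
BINARY_OP & → 1156 & 23 = 4. Stack: [4]
STORE_FAST k → k=4. Stack: []
LOAD_FAST_LOAD_FAST b,b → push 1,1. Stack: [1, 1]
BINARY_OP % → 1 % 1 = 0. Stack: [0]
STORE_FAST p → p=0. Stack: []
LOAD_FAST_LOAD_FAST a,b → push 34,1. Stack: [34, 1]
BINARY_OP * → 34 * 1 = 34. Stack: [34]
LOAD_FAST p → push 0. Stack: [34, 0]
BINARY_OP * → 34 * 0 = 0. Stack: [0]
STORE_FAST y → y=0. Stack: []
LOAD_FAST_LOAD_FAST p,b → push 0,1. Stack: [0, 1]
BINARY_OP * → 0 * 1 = 0. Stack: [0]
STORE_FAST m → m=0. Stack: []
LOAD_FAST_LOAD_FAST y,k → push 0,4. Stack: [0, 4]
BINARY_OP % → 0 % 4 = 0. Stack: [0]
STORE_FAST r → r=0. Stack: []
LOAD_CONST → push 3. Stack: [3]
STORE_FAST t → t=3. Stack: []
LOAD_FAST b → push 1. Stack: [1]
LOAD_CONST → push 11. Stack: [1, 11]
BINARY_OP * → 1 * 11 = 11. Stack: [11]
STORE_FAST k → k=11. Stack: []
LOAD_FAST t → push 3. Stack: [3]
RETURN_VALUE → return 3.

3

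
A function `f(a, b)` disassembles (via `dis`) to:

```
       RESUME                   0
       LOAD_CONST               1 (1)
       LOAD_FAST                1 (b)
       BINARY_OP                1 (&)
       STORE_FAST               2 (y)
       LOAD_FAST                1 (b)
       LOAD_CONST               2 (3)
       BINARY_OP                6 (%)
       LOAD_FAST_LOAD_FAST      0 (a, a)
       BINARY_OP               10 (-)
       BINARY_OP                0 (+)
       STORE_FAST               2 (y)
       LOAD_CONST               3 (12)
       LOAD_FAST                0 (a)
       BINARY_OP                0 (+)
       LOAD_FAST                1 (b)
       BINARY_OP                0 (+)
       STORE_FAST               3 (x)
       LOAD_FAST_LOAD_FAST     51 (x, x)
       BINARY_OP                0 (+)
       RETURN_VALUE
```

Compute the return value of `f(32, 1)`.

90

LOAD_CONST → push 1. Stack: [1]
LOAD_FAST b → push 1. Stack: [1, 1]
BINARY_OP & → 1 & 1 = 1. Stack: [1]
STORE_FAST y → y=1. Stack: []
LOAD_FAST b → push 1. Stack: [1]
LOAD_CONST → push 3. Stack: [1, 3]
BINARY_OP % → 1 % 3 = 1. Stack: [1]
LOAD_FAST_LOAD_FAST a,a → push 32,32. Stack: [1, 32, 32]
BINARY_OP - → 32 - 32 = 0. Stack: [1, 0]
BINARY_OP + → 1 + 0 = 1. Stack: [1]
STORE_FAST y → y=1. Stack: []
LOAD_CONST → push 12. Stack: [12]
LOAD_FAST a → push 32. Stack: [12, 32]
BINARY_OP + → 12 + 32 = 44. Stack: [44]
LOAD_FAST b → push 1. Stack: [44, 1]
BINARY_OP + → 44 + 1 = 45. Stack: [45]
STORE_FAST x → x=45. Stack: []
LOAD_FAST_LOAD_FAST x,x → push 45,45. Stack: [45, 45]
BINARY_OP + → 45 + 45 = 90. Stack: [90]
RETURN_VALUE → return 90.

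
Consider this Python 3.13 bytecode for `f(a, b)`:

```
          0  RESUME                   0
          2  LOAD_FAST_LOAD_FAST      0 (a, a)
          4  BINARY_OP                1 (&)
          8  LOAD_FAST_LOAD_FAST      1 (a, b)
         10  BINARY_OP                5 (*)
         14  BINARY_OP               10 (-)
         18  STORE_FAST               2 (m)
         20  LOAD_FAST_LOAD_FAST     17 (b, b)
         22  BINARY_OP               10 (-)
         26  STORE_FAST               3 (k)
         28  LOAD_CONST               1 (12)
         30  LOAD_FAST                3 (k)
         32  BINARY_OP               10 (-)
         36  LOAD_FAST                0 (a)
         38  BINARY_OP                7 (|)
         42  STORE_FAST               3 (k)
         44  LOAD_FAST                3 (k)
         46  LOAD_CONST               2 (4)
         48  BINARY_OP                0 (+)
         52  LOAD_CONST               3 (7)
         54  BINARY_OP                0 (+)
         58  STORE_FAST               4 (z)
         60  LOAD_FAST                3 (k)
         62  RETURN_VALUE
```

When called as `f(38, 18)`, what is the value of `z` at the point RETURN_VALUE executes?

LOAD_FAST_LOAD_FAST a,a → push 38,38. Stack: [38, 38]
BINARY_OP & → 38 & 38 = 38. Stack: [38]
LOAD_FAST_LOAD_FAST a,b → push 38,18. Stack: [38, 38, 18]
BINARY_OP * → 38 * 18 = 684. Stack: [38, 684]
BINARY_OP - → 38 - 684 = -646. Stack: [-646]
STORE_FAST m → m=-646. Stack: []
LOAD_FAST_LOAD_FAST b,b → push 18,18. Stack: [18, 18]
BINARY_OP - → 18 - 18 = 0. Stack: [0]
STORE_FAST k → k=0. Stack: []
LOAD_CONST → push 12. Stack: [12]
LOAD_FAST k → push 0. Stack: [12, 0]
BINARY_OP - → 12 - 0 = 12. Stack: [12]
LOAD_FAST a → push 38. Stack: [12, 38]
BINARY_OP | → 12 | 38 = 46. Stack: [46]
STORE_FAST k → k=46. Stack: []
LOAD_FAST k → push 46. Stack: [46]
LOAD_CONST → push 4. Stack: [46, 4]
BINARY_OP + → 46 + 4 = 50. Stack: [50]
LOAD_CONST → push 7. Stack: [50, 7]
BINARY_OP + → 50 + 7 = 57. Stack: [57]
STORE_FAST z → z=57. Stack: []
LOAD_FAST k → push 46. Stack: [46]
RETURN_VALUE → return 46.

57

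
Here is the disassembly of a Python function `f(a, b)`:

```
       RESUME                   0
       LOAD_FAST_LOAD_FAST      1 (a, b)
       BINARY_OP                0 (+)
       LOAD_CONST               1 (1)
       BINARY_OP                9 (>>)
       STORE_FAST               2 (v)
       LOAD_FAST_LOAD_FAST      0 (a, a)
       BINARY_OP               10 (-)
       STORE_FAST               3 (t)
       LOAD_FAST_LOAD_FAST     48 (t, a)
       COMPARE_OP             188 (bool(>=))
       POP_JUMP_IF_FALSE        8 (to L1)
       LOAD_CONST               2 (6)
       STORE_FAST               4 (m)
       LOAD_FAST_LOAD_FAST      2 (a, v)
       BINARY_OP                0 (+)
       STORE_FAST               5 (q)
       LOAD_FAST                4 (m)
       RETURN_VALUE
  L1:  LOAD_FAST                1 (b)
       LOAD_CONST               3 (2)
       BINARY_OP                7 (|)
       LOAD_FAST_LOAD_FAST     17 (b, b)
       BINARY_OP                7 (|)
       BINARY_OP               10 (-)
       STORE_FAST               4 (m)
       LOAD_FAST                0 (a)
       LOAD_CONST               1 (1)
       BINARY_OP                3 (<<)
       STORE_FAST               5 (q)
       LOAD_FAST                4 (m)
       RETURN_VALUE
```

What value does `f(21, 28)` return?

2

LOAD_FAST_LOAD_FAST a,b → push 21,28. Stack: [21, 28]
BINARY_OP + → 21 + 28 = 49. Stack: [49]
LOAD_CONST → push 1. Stack: [49, 1]
BINARY_OP >> → 49 >> 1 = 24. Stack: [24]
STORE_FAST v → v=24. Stack: []
LOAD_FAST_LOAD_FAST a,a → push 21,21. Stack: [21, 21]
BINARY_OP - → 21 - 21 = 0. Stack: [0]
STORE_FAST t → t=0. Stack: []
LOAD_FAST_LOAD_FAST t,a → push 0,21. Stack: [0, 21]
COMPARE_OP bool(>=) → 0 vs 21 = False. Stack: [False]
POP_JUMP_IF_FALSE → pop False; jump. Stack: []
LOAD_FAST b → push 28. Stack: [28]
LOAD_CONST → push 2. Stack: [28, 2]
BINARY_OP | → 28 | 2 = 30. Stack: [30]
LOAD_FAST_LOAD_FAST b,b → push 28,28. Stack: [30, 28, 28]
BINARY_OP | → 28 | 28 = 28. Stack: [30, 28]
BINARY_OP - → 30 - 28 = 2. Stack: [2]
STORE_FAST m → m=2. Stack: []
LOAD_FAST a → push 21. Stack: [21]
LOAD_CONST → push 1. Stack: [21, 1]
BINARY_OP << → 21 << 1 = 42. Stack: [42]
STORE_FAST q → q=42. Stack: []
LOAD_FAST m → push 2. Stack: [2]
RETURN_VALUE → return 2.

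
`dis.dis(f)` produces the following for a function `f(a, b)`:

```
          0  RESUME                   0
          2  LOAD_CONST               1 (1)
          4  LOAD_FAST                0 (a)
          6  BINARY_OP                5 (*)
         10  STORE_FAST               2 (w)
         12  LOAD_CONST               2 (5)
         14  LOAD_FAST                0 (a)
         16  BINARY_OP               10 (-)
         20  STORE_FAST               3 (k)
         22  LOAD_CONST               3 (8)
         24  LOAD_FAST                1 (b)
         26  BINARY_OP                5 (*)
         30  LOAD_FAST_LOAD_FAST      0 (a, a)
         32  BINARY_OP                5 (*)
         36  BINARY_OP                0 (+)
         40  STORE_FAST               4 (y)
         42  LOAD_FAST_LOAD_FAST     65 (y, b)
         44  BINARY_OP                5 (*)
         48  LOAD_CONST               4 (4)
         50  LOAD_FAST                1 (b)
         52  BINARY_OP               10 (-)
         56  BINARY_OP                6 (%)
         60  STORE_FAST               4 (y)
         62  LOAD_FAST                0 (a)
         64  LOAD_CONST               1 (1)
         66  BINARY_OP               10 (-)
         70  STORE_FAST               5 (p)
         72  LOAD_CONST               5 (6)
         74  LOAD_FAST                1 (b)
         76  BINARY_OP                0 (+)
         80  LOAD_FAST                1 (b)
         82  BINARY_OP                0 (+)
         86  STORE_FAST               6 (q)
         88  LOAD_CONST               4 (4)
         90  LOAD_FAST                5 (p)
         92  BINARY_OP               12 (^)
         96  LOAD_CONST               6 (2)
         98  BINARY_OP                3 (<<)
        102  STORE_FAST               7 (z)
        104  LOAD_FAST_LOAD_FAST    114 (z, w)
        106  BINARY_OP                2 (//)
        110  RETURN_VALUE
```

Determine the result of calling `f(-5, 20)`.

LOAD_CONST → push 1. Stack: [1]
LOAD_FAST a → push -5. Stack: [1, -5]
BINARY_OP * → 1 * -5 = -5. Stack: [-5]
STORE_FAST w → w=-5. Stack: []
LOAD_CONST → push 5. Stack: [5]
LOAD_FAST a → push -5. Stack: [5, -5]
BINARY_OP - → 5 - -5 = 10. Stack: [10]
STORE_FAST k → k=10. Stack: []
LOAD_CONST → push 8. Stack: [8]
LOAD_FAST b → push 20. Stack: [8, 20]
BINARY_OP * → 8 * 20 = 160. Stack: [160]
LOAD_FAST_LOAD_FAST a,a → push -5,-5. Stack: [160, -5, -5]
BINARY_OP * → -5 * -5 = 25. Stack: [160, 25]
BINARY_OP + → 160 + 25 = 185. Stack: [185]
STORE_FAST y → y=185. Stack: []
LOAD_FAST_LOAD_FAST y,b → push 185,20. Stack: [185, 20]
BINARY_OP * → 185 * 20 = 3700. Stack: [3700]
LOAD_CONST → push 4. Stack: [3700, 4]
LOAD_FAST b → push 20. Stack: [3700, 4, 20]
BINARY_OP - → 4 - 20 = -16. Stack: [3700, -16]
BINARY_OP % → 3700 % -16 = -12. Stack: [-12]
STORE_FAST y → y=-12. Stack: []
LOAD_FAST a → push -5. Stack: [-5]
LOAD_CONST → push 1. Stack: [-5, 1]
BINARY_OP - → -5 - 1 = -6. Stack: [-6]
STORE_FAST p → p=-6. Stack: []
LOAD_CONST → push 6. Stack: [6]
LOAD_FAST b → push 20. Stack: [6, 20]
BINARY_OP + → 6 + 20 = 26. Stack: [26]
LOAD_FAST b → push 20. Stack: [26, 20]
BINARY_OP + → 26 + 20 = 46. Stack: [46]
STORE_FAST q → q=46. Stack: []
LOAD_CONST → push 4. Stack: [4]
LOAD_FAST p → push -6. Stack: [4, -6]
BINARY_OP ^ → 4 ^ -6 = -2. Stack: [-2]
LOAD_CONST → push 2. Stack: [-2, 2]
BINARY_OP << → -2 << 2 = -8. Stack: [-8]
STORE_FAST z → z=-8. Stack: []
LOAD_FAST_LOAD_FAST z,w → push -8,-5. Stack: [-8, -5]
BINARY_OP // → -8 // -5 = 1. Stack: [1]
RETURN_VALUE → return 1.

1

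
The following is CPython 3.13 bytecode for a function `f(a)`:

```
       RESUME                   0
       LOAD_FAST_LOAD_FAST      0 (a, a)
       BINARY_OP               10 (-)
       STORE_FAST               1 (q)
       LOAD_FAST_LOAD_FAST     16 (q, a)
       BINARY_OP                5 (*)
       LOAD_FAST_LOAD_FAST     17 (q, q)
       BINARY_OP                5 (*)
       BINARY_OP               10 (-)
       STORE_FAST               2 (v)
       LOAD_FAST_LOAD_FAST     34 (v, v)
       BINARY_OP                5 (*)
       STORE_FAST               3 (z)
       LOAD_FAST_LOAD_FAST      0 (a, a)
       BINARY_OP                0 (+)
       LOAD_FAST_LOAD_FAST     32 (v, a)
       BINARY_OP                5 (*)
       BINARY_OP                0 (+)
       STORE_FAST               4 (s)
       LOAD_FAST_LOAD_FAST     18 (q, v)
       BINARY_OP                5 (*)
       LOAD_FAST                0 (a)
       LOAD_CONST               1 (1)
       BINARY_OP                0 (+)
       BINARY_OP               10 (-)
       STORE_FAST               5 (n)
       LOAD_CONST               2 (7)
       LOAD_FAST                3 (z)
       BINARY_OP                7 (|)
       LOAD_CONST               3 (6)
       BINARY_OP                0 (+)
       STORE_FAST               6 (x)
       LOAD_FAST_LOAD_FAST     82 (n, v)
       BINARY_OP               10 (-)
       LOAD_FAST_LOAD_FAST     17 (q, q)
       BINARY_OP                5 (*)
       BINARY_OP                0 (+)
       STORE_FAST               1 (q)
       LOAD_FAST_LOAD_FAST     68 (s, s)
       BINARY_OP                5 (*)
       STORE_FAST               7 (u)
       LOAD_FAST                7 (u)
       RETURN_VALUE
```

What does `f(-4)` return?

64

LOAD_FAST_LOAD_FAST a,a → push -4,-4. Stack: [-4, -4]
BINARY_OP - → -4 - -4 = 0. Stack: [0]
STORE_FAST q → q=0. Stack: []
LOAD_FAST_LOAD_FAST q,a → push 0,-4. Stack: [0, -4]
BINARY_OP * → 0 * -4 = 0. Stack: [0]
LOAD_FAST_LOAD_FAST q,q → push 0,0. Stack: [0, 0, 0]
BINARY_OP * → 0 * 0 = 0. Stack: [0, 0]
BINARY_OP - → 0 - 0 = 0. Stack: [0]
STORE_FAST v → v=0. Stack: []
LOAD_FAST_LOAD_FAST v,v → push 0,0. Stack: [0, 0]
BINARY_OP * → 0 * 0 = 0. Stack: [0]
STORE_FAST z → z=0. Stack: []
LOAD_FAST_LOAD_FAST a,a → push -4,-4. Stack: [-4, -4]
BINARY_OP + → -4 + -4 = -8. Stack: [-8]
LOAD_FAST_LOAD_FAST v,a → push 0,-4. Stack: [-8, 0, -4]
BINARY_OP * → 0 * -4 = 0. Stack: [-8, 0]
BINARY_OP + → -8 + 0 = -8. Stack: [-8]
STORE_FAST s → s=-8. Stack: []
LOAD_FAST_LOAD_FAST q,v → push 0,0. Stack: [0, 0]
BINARY_OP * → 0 * 0 = 0. Stack: [0]
LOAD_FAST a → push -4. Stack: [0, -4]
LOAD_CONST → push 1. Stack: [0, -4, 1]
BINARY_OP + → -4 + 1 = -3. Stack: [0, -3]
BINARY_OP - → 0 - -3 = 3. Stack: [3]
STORE_FAST n → n=3. Stack: []
LOAD_CONST → push 7. Stack: [7]
LOAD_FAST z → push 0. Stack: [7, 0]
BINARY_OP | → 7 | 0 = 7. Stack: [7]
LOAD_CONST → push 6. Stack: [7, 6]
BINARY_OP + → 7 + 6 = 13. Stack: [13]
STORE_FAST x → x=13. Stack: []
LOAD_FAST_LOAD_FAST n,v → push 3,0. Stack: [3, 0]
BINARY_OP - → 3 - 0 = 3. Stack: [3]
LOAD_FAST_LOAD_FAST q,q → push 0,0. Stack: [3, 0, 0]
BINARY_OP * → 0 * 0 = 0. Stack: [3, 0]
BINARY_OP + → 3 + 0 = 3. Stack: [3]
STORE_FAST q → q=3. Stack: []
LOAD_FAST_LOAD_FAST s,s → push -8,-8. Stack: [-8, -8]
BINARY_OP * → -8 * -8 = 64. Stack: [64]
STORE_FAST u → u=64. Stack: []
LOAD_FAST u → push 64. Stack: [64]
RETURN_VALUE → return 64.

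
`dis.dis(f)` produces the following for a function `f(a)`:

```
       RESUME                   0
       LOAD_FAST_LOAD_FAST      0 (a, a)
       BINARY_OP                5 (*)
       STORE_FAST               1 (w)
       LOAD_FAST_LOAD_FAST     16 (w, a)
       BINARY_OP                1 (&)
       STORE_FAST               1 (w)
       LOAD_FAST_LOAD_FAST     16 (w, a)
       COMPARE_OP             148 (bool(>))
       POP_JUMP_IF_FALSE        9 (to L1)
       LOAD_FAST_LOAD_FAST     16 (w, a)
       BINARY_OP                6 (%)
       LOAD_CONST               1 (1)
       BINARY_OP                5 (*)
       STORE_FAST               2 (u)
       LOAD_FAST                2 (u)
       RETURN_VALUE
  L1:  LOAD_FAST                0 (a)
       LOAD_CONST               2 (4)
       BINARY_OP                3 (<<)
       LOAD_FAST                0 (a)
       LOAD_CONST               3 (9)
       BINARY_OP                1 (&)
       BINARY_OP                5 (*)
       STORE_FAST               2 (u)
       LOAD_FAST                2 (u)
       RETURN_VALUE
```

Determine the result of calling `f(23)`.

LOAD_FAST_LOAD_FAST a,a → push 23,23. Stack: [23, 23]
BINARY_OP * → 23 * 23 = 529. Stack: [529]
STORE_FAST w → w=529. Stack: []
LOAD_FAST_LOAD_FAST w,a → push 529,23. Stack: [529, 23]
BINARY_OP & → 529 & 23 = 17. Stack: [17]
STORE_FAST w → w=17. Stack: []
LOAD_FAST_LOAD_FAST w,a → push 17,23. Stack: [17, 23]
COMPARE_OP bool(>) → 17 vs 23 = False. Stack: [False]
POP_JUMP_IF_FALSE → pop False; jump. Stack: []
LOAD_FAST a → push 23. Stack: [23]
LOAD_CONST → push 4. Stack: [23, 4]
BINARY_OP << → 23 << 4 = 368. Stack: [368]
LOAD_FAST a → push 23. Stack: [368, 23]
LOAD_CONST → push 9. Stack: [368, 23, 9]
BINARY_OP & → 23 & 9 = 1. Stack: [368, 1]
BINARY_OP * → 368 * 1 = 368. Stack: [368]
STORE_FAST u → u=368. Stack: []
LOAD_FAST u → push 368. Stack: [368]
RETURN_VALUE → return 368.

368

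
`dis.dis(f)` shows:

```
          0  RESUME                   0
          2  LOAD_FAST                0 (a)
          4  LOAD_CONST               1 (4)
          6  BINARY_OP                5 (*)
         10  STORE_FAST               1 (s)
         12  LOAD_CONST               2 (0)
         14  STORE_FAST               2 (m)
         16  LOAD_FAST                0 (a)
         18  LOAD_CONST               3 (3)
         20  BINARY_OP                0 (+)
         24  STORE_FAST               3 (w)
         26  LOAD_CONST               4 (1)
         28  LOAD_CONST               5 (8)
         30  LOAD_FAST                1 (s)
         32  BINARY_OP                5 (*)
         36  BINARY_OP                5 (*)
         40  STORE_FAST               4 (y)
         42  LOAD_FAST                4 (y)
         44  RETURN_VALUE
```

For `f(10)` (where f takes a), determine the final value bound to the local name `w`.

LOAD_FAST a → push 10. Stack: [10]
LOAD_CONST → push 4. Stack: [10, 4]
BINARY_OP * → 10 * 4 = 40. Stack: [40]
STORE_FAST s → s=40. Stack: []
LOAD_CONST → push 0. Stack: [0]
STORE_FAST m → m=0. Stack: []
LOAD_FAST a → push 10. Stack: [10]
LOAD_CONST → push 3. Stack: [10, 3]
BINARY_OP + → 10 + 3 = 13. Stack: [13]
STORE_FAST w → w=13. Stack: []
LOAD_CONST → push 1. Stack: [1]
LOAD_CONST → push 8. Stack: [1, 8]
LOAD_FAST s → push 40. Stack: [1, 8, 40]
BINARY_OP * → 8 * 40 = 320. Stack: [1, 320]
BINARY_OP * → 1 * 320 = 320. Stack: [320]
STORE_FAST y → y=320. Stack: []
LOAD_FAST y → push 320. Stack: [320]
RETURN_VALUE → return 320.

13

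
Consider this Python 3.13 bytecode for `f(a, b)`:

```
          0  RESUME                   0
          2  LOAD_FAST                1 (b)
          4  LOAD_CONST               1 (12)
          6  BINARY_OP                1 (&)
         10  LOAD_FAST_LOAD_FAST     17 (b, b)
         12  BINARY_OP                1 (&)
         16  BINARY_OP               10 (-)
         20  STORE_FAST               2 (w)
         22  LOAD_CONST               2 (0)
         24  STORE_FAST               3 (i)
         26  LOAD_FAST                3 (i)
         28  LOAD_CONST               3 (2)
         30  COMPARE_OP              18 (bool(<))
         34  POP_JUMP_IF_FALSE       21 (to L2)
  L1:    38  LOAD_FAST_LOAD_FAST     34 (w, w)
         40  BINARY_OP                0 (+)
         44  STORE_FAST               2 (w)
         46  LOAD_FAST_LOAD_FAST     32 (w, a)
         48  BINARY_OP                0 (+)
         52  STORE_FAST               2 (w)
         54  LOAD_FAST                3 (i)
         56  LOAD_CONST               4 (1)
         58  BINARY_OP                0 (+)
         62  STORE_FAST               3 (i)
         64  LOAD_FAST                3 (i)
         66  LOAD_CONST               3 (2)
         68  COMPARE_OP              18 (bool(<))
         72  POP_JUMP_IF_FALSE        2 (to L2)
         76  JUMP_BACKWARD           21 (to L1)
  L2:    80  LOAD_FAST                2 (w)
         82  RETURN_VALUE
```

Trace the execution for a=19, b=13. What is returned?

LOAD_FAST b → push 13. Stack: [13]
LOAD_CONST → push 12. Stack: [13, 12]
BINARY_OP & → 13 & 12 = 12. Stack: [12]
LOAD_FAST_LOAD_FAST b,b → push 13,13. Stack: [12, 13, 13]
BINARY_OP & → 13 & 13 = 13. Stack: [12, 13]
BINARY_OP - → 12 - 13 = -1. Stack: [-1]
STORE_FAST w → w=-1. Stack: []
LOAD_CONST → push 0. Stack: [0]
STORE_FAST i → i=0. Stack: []
LOAD_FAST i → push 0. Stack: [0]
LOAD_CONST → push 2. Stack: [0, 2]
COMPARE_OP bool(<) → 0 vs 2 = True. Stack: [True]
POP_JUMP_IF_FALSE → pop True; no jump. Stack: []
LOAD_FAST_LOAD_FAST w,w → push -1,-1. Stack: [-1, -1]
BINARY_OP + → -1 + -1 = -2. Stack: [-2]
STORE_FAST w → w=-2. Stack: []
LOAD_FAST_LOAD_FAST w,a → push -2,19. Stack: [-2, 19]
BINARY_OP + → -2 + 19 = 17. Stack: [17]
STORE_FAST w → w=17. Stack: []
LOAD_FAST i → push 0. Stack: [0]
LOAD_CONST → push 1. Stack: [0, 1]
BINARY_OP + → 0 + 1 = 1. Stack: [1]
STORE_FAST i → i=1. Stack: []
LOAD_FAST i → push 1. Stack: [1]
LOAD_CONST → push 2. Stack: [1, 2]
COMPARE_OP bool(<) → 1 vs 2 = True. Stack: [True]
POP_JUMP_IF_FALSE → pop True; no jump. Stack: []
LOAD_FAST_LOAD_FAST w,w → push 17,17. Stack: [17, 17]
BINARY_OP + → 17 + 17 = 34. Stack: [34]
STORE_FAST w → w=34. Stack: []
LOAD_FAST_LOAD_FAST w,a → push 34,19. Stack: [34, 19]
BINARY_OP + → 34 + 19 = 53. Stack: [53]
STORE_FAST w → w=53. Stack: []
LOAD_FAST i → push 1. Stack: [1]
LOAD_CONST → push 1. Stack: [1, 1]
BINARY_OP + → 1 + 1 = 2. Stack: [2]
STORE_FAST i → i=2. Stack: []
LOAD_FAST i → push 2. Stack: [2]
LOAD_CONST → push 2. Stack: [2, 2]
COMPARE_OP bool(<) → 2 vs 2 = False. Stack: [False]
POP_JUMP_IF_FALSE → pop False; jump. Stack: []
LOAD_FAST w → push 53. Stack: [53]
RETURN_VALUE → return 53.

53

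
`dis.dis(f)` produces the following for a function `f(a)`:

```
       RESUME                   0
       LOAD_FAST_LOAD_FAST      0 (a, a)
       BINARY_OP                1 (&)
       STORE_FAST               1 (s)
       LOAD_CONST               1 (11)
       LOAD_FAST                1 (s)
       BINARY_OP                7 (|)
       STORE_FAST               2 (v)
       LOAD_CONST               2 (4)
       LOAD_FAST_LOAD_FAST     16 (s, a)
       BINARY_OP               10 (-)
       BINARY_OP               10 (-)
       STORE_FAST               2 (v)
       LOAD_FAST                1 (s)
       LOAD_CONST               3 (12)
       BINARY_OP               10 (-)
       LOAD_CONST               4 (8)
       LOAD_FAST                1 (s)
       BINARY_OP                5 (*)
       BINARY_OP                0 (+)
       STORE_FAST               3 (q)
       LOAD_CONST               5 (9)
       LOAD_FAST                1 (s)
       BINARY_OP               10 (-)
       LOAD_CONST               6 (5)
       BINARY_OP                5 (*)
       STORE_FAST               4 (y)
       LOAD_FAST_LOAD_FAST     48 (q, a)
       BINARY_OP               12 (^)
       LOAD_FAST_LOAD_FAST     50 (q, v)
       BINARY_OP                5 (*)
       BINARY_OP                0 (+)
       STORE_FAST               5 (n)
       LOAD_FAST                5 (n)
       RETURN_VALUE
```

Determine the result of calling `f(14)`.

580

LOAD_FAST_LOAD_FAST a,a → push 14,14. Stack: [14, 14]
BINARY_OP & → 14 & 14 = 14. Stack: [14]
STORE_FAST s → s=14. Stack: []
LOAD_CONST → push 11. Stack: [11]
LOAD_FAST s → push 14. Stack: [11, 14]
BINARY_OP | → 11 | 14 = 15. Stack: [15]
STORE_FAST v → v=15. Stack: []
LOAD_CONST → push 4. Stack: [4]
LOAD_FAST_LOAD_FAST s,a → push 14,14. Stack: [4, 14, 14]
BINARY_OP - → 14 - 14 = 0. Stack: [4, 0]
BINARY_OP - → 4 - 0 = 4. Stack: [4]
STORE_FAST v → v=4. Stack: []
LOAD_FAST s → push 14. Stack: [14]
LOAD_CONST → push 12. Stack: [14, 12]
BINARY_OP - → 14 - 12 = 2. Stack: [2]
LOAD_CONST → push 8. Stack: [2, 8]
LOAD_FAST s → push 14. Stack: [2, 8, 14]
BINARY_OP * → 8 * 14 = 112. Stack: [2, 112]
BINARY_OP + → 2 + 112 = 114. Stack: [114]
STORE_FAST q → q=114. Stack: []
LOAD_CONST → push 9. Stack: [9]
LOAD_FAST s → push 14. Stack: [9, 14]
BINARY_OP - → 9 - 14 = -5. Stack: [-5]
LOAD_CONST → push 5. Stack: [-5, 5]
BINARY_OP * → -5 * 5 = -25. Stack: [-25]
STORE_FAST y → y=-25. Stack: []
LOAD_FAST_LOAD_FAST q,a → push 114,14. Stack: [114, 14]
BINARY_OP ^ → 114 ^ 14 = 124. Stack: [124]
LOAD_FAST_LOAD_FAST q,v → push 114,4. Stack: [124, 114, 4]
BINARY_OP * → 114 * 4 = 456. Stack: [124, 456]
BINARY_OP + → 124 + 456 = 580. Stack: [580]
STORE_FAST n → n=580. Stack: []
LOAD_FAST n → push 580. Stack: [580]
RETURN_VALUE → return 580.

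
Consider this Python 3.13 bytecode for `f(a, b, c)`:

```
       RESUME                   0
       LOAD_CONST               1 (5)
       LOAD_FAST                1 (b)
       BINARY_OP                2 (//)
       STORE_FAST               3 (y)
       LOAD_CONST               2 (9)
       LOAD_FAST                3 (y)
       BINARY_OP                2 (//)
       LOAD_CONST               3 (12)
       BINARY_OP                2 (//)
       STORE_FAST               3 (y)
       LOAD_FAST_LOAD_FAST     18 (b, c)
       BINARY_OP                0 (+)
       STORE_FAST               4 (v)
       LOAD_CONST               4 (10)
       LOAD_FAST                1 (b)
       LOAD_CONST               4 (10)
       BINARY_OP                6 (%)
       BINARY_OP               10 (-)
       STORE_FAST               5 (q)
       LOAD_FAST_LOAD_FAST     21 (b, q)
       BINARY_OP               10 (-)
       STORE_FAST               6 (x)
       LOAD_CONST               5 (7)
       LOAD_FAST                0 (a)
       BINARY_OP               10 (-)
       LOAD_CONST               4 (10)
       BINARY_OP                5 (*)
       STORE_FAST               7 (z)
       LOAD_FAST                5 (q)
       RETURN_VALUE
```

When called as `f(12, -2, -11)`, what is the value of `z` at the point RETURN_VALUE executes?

-50

LOAD_CONST → push 5. Stack: [5]
LOAD_FAST b → push -2. Stack: [5, -2]
BINARY_OP // → 5 // -2 = -3. Stack: [-3]
STORE_FAST y → y=-3. Stack: []
LOAD_CONST → push 9. Stack: [9]
LOAD_FAST y → push -3. Stack: [9, -3]
BINARY_OP // → 9 // -3 = -3. Stack: [-3]
LOAD_CONST → push 12. Stack: [-3, 12]
BINARY_OP // → -3 // 12 = -1. Stack: [-1]
STORE_FAST y → y=-1. Stack: []
LOAD_FAST_LOAD_FAST b,c → push -2,-11. Stack: [-2, -11]
BINARY_OP + → -2 + -11 = -13. Stack: [-13]
STORE_FAST v → v=-13. Stack: []
LOAD_CONST → push 10. Stack: [10]
LOAD_FAST b → push -2. Stack: [10, -2]
LOAD_CONST → push 10. Stack: [10, -2, 10]
BINARY_OP % → -2 % 10 = 8. Stack: [10, 8]
BINARY_OP - → 10 - 8 = 2. Stack: [2]
STORE_FAST q → q=2. Stack: []
LOAD_FAST_LOAD_FAST b,q → push -2,2. Stack: [-2, 2]
BINARY_OP - → -2 - 2 = -4. Stack: [-4]
STORE_FAST x → x=-4. Stack: []
LOAD_CONST → push 7. Stack: [7]
LOAD_FAST a → push 12. Stack: [7, 12]
BINARY_OP - → 7 - 12 = -5. Stack: [-5]
LOAD_CONST → push 10. Stack: [-5, 10]
BINARY_OP * → -5 * 10 = -50. Stack: [-50]
STORE_FAST z → z=-50. Stack: []
LOAD_FAST q → push 2. Stack: [2]
RETURN_VALUE → return 2.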